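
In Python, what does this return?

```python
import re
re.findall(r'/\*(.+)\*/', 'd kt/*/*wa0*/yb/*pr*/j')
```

['/*wa0*/yb/*pr']

Walking the string: at [4:21] match '/*/*wa0*/yb/*pr*/', group 1 = '/*wa0*/yb/*pr'.
With a single group, `findall` returns only what that group captured — 1 item.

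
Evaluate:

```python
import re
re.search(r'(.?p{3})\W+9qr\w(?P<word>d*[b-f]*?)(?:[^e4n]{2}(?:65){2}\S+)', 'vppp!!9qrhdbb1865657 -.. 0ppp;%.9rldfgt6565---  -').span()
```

This matches optionally any character, then exactly 3 of the literal 'p' (captured); then one or more of a non-word character; then the literal '9qr', then a word character; then zero or more of the literal 'd', then zero or more of a character in [b-f] (lazy) (captured as 'word'); then exactly 2 of any character except [e4n], then the literal '65' repeated 2 times, then one or more of a non-whitespace character (non-capturing group).
`re.search` scans for the first position where the pattern succeeds.
The match spans [0:20] → 'vppp!!9qrhdbb1865657'.
Captured: group 1 = 'vppp', group 2 = 'dbb'.

(0, 20)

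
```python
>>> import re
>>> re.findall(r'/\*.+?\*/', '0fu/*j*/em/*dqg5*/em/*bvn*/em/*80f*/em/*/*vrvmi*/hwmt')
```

Since nothing is captured, `findall` lists the 5 matched substrings directly.

['/*j*/', '/*dqg5*/', '/*bvn*/', '/*80f*/', '/*/*vrvmi*/']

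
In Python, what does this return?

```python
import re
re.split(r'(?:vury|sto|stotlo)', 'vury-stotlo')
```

['', '-', 'tlo']

`|` is ordered: at each position the engine commits to the first alternative that works.
Matches to split on: at [0:4] → 'vury'; at [5:8] → 'sto'.
Splitting on the pattern gives 3 pieces.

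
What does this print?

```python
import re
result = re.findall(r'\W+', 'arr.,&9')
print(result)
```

Pattern: one or more of a non-word character.
Scanning left to right: at [3:6] → '.,&'.
Since nothing is captured, `findall` lists the 1 matched substring directly.

['.,&']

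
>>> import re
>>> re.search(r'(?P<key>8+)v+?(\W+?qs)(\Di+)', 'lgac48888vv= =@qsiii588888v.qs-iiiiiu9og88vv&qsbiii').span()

(5, 20)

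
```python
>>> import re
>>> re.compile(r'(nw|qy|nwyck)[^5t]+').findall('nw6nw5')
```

['nw']

With a single group, `findall` returns only what that group captured — 1 item.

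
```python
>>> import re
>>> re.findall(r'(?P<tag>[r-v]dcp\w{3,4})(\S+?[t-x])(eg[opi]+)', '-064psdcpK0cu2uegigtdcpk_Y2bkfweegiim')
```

[('sdcpK0cu', '2u', 'egi')]

`findall` packs the 3 group values into a tuple for every match.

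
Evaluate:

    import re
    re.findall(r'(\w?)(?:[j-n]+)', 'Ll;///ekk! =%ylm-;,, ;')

['L', 'e', 'y']

The pattern matches optionally a word character (captured); then one or more of a character in [j-n] (non-capturing group).
`findall` collects group 1 from each match (3 total).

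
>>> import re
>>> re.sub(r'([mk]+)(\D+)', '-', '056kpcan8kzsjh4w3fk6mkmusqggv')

'056-8-4w3fk6-'

Pattern: one or more of one of [mk] (captured); then one or more of a non-digit (captured).
Matches: at [3:8] → 'kpcan'; at [9:14] → 'kzsjh'; at [20:29] → 'mkmusqggv'.
`sub` substitutes '-' at each match site.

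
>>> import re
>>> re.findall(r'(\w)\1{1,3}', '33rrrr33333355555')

['3', 'r', '3', '3', '5']

The backreference `\1` re-matches whatever the first group consumed, character for character.
Matches: at [0:2] match '33', group 1 = '3'; at [2:6] match 'rrrr', group 1 = 'r'; at [6:10] match '3333', group 1 = '3'; at [10:12] match '33', group 1 = '3'; at [12:16] match '5555', group 1 = '5'.
Because there's exactly one group, `findall` drops the full match and keeps group 1 from each hit.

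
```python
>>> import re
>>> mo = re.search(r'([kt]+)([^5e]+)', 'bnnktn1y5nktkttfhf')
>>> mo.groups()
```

('kt', 'n1y')

This matches one or more of one of [kt] (captured); then one or more of any character except [5e] (captured).
`re.search` scans for the first position where the pattern succeeds.
The match spans [3:8] → 'ktn1y'.
Captured: group 1 = 'kt', group 2 = 'n1y'.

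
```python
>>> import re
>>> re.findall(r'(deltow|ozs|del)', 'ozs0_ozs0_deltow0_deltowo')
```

['ozs', 'ozs', 'deltow', 'deltow']

Alternation tries branches left to right and keeps the first one that lets the overall match succeed at that position.
Scanning left to right: at [0:3] match 'ozs', group 1 = 'ozs'; at [5:8] match 'ozs', group 1 = 'ozs'; at [10:16] match 'deltow', group 1 = 'deltow'; at [18:24] match 'deltow', group 1 = 'deltow'.
One capturing group, so `findall` returns just the captured substring from each match — 4 in all.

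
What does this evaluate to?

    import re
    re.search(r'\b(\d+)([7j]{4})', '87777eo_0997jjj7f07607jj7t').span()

The pattern matches a word boundary (`\b`, zero-width); then one or more of a digit (captured); then exactly 4 of one of [7j] (captured).
`search` walks the string left to right and returns the first match it finds.
The match spans [0:5] → '87777'.
Captured: group 1 = '8', group 2 = '7777'.

(0, 5)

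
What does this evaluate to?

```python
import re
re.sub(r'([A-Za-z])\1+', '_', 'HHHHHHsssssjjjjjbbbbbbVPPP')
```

'____V_'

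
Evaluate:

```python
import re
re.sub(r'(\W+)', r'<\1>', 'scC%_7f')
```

'scC<%>_7f'

This matches one or more of a non-word character (captured).
Matches: at [3:4] → '%'.
`\1` in the replacement pulls in group 1's text for each match.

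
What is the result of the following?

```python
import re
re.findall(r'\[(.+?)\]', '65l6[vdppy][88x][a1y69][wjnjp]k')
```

Walking the string: at [4:11] match '[vdppy]', group 1 = 'vdppy'; at [11:16] match '[88x]', group 1 = '88x'; at [16:23] match '[a1y69]', group 1 = 'a1y69'; at [23:30] match '[wjnjp]', group 1 = 'wjnjp'.
Because there's exactly one group, `findall` drops the full match and keeps group 1 from each hit.

['vdppy', '88x', 'a1y69', 'wjnjp']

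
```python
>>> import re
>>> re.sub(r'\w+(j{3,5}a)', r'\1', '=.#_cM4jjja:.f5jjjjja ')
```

This matches one or more of a word character; then 3 to 5 of the literal 'j', then the literal 'a' (captured).
The replacement refers to a captured group, so each match is rewritten using its own captured text.

'=.#jjja:.jjja '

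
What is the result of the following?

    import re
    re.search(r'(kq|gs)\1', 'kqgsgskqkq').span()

After group 1 captures some text, `\1` only succeeds where that same text appears again.
`search` walks the string left to right and returns the first match it finds.
The match spans [2:6] → 'gsgs'.
Captured: group 1 = 'gs'.

(2, 6)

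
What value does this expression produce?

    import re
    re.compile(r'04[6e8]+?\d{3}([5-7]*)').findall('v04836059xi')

['5']

One capturing group, so `findall` returns just the captured substring from the one match — 1 in all.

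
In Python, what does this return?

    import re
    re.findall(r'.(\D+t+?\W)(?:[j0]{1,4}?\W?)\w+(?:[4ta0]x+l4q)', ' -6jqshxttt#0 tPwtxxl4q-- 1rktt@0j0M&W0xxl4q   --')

The pattern matches any character; then one or more of a non-digit, then one or more of a literal 't' (lazy), then a non-word character (captured); then 1 to 4 of one of [j0] (lazy), then optionally a non-word character (non-capturing group); then one or more of a word character; then one of [4ta0], then one or more of a literal 'x', then the literal 'l4q' (non-capturing group).
Scanning left to right: at [2:23] match '6jqshxttt#0 tPwtxxl4q', group 1 = 'jqshxttt#'.
Because there's exactly one group, `findall` drops the full match and keeps group 1 from the one hit.

['jqshxttt#']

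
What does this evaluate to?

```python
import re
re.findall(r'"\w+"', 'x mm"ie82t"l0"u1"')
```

['"ie82t"', '"u1"']

Walking the string: at [4:11] → '"ie82t"'; at [13:17] → '"u1"'.
No capturing groups, so `findall` returns the 2 full match strings.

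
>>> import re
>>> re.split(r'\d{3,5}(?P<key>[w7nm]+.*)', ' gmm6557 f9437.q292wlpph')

[' gmm', '7 f9437.q292wlpph', '']

Pattern: 3 to 5 of a digit; then one or more of one of [w7nm], then zero or more of any character (captured as 'key').
Matches to split on: at [4:24] → '6557 f9437.q292wlpph'.
Because the pattern has a capturing group, `split` also inserts each captured text between the pieces.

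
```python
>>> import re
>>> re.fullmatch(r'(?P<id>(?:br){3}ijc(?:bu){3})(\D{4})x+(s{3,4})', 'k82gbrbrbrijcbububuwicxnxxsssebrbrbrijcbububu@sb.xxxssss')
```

None

`re.fullmatch` is like wrapping the pattern in `^…$` (in single-line mode).
Here there's no way to consume every character, so the call returns None.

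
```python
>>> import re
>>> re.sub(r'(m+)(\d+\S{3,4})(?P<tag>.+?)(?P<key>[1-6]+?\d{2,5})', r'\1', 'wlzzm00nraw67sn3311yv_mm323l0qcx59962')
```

Because the quantifier is non-greedy, it stops expanding at the earliest point where the rest of the pattern can succeed.
`\1` in the replacement pulls in group 1's text for each match.

'wlzzmyv_mm'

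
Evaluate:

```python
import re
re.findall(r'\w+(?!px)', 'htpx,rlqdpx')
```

['htpx', 'rlqdpx']

The negative lookahead/lookbehind blocks any match where the forbidden context is present.
Matches: at [0:4] → 'htpx'; at [5:11] → 'rlqdpx'.
`findall` yields the raw match text (2 of them) because the pattern has no groups.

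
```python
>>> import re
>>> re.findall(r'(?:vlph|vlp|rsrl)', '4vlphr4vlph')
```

Alternation isn't longest-match — the leftmost alternative that fits at this position is chosen.
Walking the string: at [1:5] → 'vlph'; at [7:11] → 'vlph'.
Since nothing is captured, `findall` lists the 2 matched substrings directly.

['vlph', 'vlph']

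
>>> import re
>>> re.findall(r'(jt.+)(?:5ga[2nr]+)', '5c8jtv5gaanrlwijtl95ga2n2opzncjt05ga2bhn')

['jtv5gaanrlwijtl95ga2n2opzncjt0']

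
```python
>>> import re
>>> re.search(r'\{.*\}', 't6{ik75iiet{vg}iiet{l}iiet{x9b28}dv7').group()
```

Unlike `match`, `search` isn't anchored — it looks for the pattern anywhere in the string.
The match spans [2:33] → '{ik75iiet{vg}iiet{l}iiet{x9b28}'.

'{ik75iiet{vg}iiet{l}iiet{x9b28}'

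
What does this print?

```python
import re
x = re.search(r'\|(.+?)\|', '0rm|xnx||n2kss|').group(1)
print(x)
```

The match spans [3:8] → '|xnx|'.
Captured: group 1 = 'xnx'.

xnx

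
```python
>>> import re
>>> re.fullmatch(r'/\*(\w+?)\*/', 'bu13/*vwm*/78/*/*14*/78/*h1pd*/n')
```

For `fullmatch`, every character of the input must be accounted for by the pattern.
Here the string isn't matched end-to-end, so the call returns None.

None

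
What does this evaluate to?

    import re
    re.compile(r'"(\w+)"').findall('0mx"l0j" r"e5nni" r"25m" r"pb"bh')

['l0j', 'e5nni', '25m', 'pb']

Scanning left to right: at [3:8] match '"l0j"', group 1 = 'l0j'; at [10:17] match '"e5nni"', group 1 = 'e5nni'; at [19:24] match '"25m"', group 1 = '25m'; at [26:30] match '"pb"', group 1 = 'pb'.
With a single group, `findall` returns only what that group captured — 4 items.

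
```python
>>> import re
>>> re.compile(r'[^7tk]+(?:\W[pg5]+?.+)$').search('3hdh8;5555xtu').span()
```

The match spans [0:13] → '3hdh8;5555xtu'.

(0, 13)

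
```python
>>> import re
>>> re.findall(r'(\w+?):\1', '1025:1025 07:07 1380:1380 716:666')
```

`\1` has to match the exact text group 1 already captured.
Because there's exactly one group, `findall` drops the full match and keeps group 1 from each hit.

['1025', '07', '1380', '6']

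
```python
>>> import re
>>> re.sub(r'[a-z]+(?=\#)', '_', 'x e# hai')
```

Because the assertion is zero-width, the text it checks is not consumed and won't appear in the result.
Every occurrence is swapped for '_'.

'x _# hai'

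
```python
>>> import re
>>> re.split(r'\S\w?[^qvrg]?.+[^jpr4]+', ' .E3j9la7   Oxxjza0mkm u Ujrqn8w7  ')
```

[' ', '']

`split` removes every match and returns the 2 fragments in between.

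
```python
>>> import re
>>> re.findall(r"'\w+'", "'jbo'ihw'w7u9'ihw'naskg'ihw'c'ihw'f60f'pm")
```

With no groups in the pattern, `findall` gives back each whole match — 5 here.

["'jbo'", "'w7u9'", "'naskg'", "'c'", "'f60f'"]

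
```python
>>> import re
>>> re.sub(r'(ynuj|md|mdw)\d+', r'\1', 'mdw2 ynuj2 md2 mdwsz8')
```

Matches: at [0:4] → 'mdw2'; at [5:10] → 'ynuj2'; at [11:14] → 'md2'.
The replacement refers to a captured group, so each match is rewritten using its own captured text.

'mdw ynuj md mdwsz8'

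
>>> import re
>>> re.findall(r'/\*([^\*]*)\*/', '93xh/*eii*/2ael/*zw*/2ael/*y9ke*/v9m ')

['eii', 'zw', 'y9ke']

Because there's exactly one group, `findall` drops the full match and keeps group 1 from each hit.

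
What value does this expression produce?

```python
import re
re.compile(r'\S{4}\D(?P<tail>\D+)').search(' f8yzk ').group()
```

This matches exactly 4 of a non-whitespace character, then a non-digit; then one or more of a non-digit (captured as 'tail').
The match spans [1:7] → 'f8yzk '.

'f8yzk '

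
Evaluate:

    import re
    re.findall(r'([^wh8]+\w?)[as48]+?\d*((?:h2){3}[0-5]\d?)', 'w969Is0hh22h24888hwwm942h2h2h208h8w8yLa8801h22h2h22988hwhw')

[('m9', 'h2h2h208')]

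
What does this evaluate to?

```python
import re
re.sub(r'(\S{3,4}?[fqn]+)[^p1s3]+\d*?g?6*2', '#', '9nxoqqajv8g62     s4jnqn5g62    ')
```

'#     #    '

The pattern matches 3 to 4 of a non-whitespace character (lazy), then one or more of one of [fqn] (captured); then one or more of any character except [p1s3], then zero or more of a digit (lazy); then optionally a literal 'g', then zero or more of a literal '6', then a literal '2'.
Each match is replaced by '#'.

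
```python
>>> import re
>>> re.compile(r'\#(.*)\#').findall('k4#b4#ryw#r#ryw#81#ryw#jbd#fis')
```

Scanning left to right: at [2:27] match '#b4#ryw#r#ryw#81#ryw#jbd#', group 1 = 'b4#ryw#r#ryw#81#ryw#jbd'.
With a single group, `findall` returns only what that group captured — 1 item.

['b4#ryw#r#ryw#81#ryw#jbd']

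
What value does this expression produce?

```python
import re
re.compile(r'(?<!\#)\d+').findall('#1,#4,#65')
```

['5']

`(?!…)`/`(?<!…)` only lets a position through if the neighbouring text does NOT match; no characters are consumed.
Since nothing is captured, `findall` lists the 1 matched substring directly.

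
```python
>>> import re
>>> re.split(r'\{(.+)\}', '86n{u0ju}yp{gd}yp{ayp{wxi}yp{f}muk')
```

['86n', 'u0ju}yp{gd}yp{ayp{wxi}yp{f', 'muk']

Matches to split on: at [3:31] → '{u0ju}yp{gd}yp{ayp{wxi}yp{f}'.
With a capturing group present, the delimiter's captured portion is kept in the result list.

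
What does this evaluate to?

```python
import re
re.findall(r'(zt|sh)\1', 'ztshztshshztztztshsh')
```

After group 1 captures some text, `\1` only succeeds where that same text appears again.
`findall` collects group 1 from each match (3 total).

['sh', 'zt', 'sh']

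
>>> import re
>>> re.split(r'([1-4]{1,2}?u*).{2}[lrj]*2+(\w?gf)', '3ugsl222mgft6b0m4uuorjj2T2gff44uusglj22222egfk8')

The pattern matches 1 to 2 of a character in [1-4] (lazy), then zero or more of the literal 'u' (captured); then exactly 2 of any character, then zero or more of one of [lrj], then one or more of a literal '2'; then optionally a word character, then the literal 'gf' (captured).
Matches to split on: at [0:11] → '3ugsl222mgf'; at [29:45] → '44uusglj22222egf'.
The group in the pattern means `split` returns the separators' captures alongside the pieces.

['', '3u', 'mgf', 't6b0m4uuorjj2T2gff', '44uu', 'egf', 'k8']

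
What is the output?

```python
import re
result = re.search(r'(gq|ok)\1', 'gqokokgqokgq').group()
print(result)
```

okok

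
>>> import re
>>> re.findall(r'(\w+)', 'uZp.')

`findall` collects group 1 from the one match (1 total).

['uZp']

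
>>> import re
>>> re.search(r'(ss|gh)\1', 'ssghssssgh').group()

'ssss'

`\1` is not a pattern — it's the concrete string captured by group 1, re-applied verbatim.
The match spans [4:8] → 'ssss'.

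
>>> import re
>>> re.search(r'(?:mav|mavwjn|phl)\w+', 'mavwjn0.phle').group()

`re.search` scans for the first position where the pattern succeeds.
The match spans [0:7] → 'mavwjn0'.

'mavwjn0'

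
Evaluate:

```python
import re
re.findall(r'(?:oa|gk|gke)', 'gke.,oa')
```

Alternation tries branches left to right and keeps the first one that lets the overall match succeed at that position.
`findall` yields the raw match text (2 of them) because the pattern has no groups.

['gk', 'oa']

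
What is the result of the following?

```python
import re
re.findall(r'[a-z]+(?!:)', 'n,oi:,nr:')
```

`(?!…)`/`(?<!…)` only lets a position through if the neighbouring text does NOT match; no characters are consumed.
Walking the string: at [0:1] → 'n'; at [2:3] → 'o'; at [6:7] → 'n'.
`findall` yields the raw match text (3 of them) because the pattern has no groups.

['n', 'o', 'n']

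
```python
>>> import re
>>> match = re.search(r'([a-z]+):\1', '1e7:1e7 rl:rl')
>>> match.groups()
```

('rl',)

`\1` has to match the exact text group 1 already captured.
`re.search` scans for the first position where the pattern succeeds.
The match spans [8:13] → 'rl:rl'.
Captured: group 1 = 'rl'.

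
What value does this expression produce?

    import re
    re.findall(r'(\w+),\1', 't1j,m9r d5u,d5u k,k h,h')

['d5u', 'k', 'h']

The backreference `\1` re-matches whatever the first group consumed, character for character.
Matches: at [8:15] match 'd5u,d5u', group 1 = 'd5u'; at [16:19] match 'k,k', group 1 = 'k'; at [20:23] match 'h,h', group 1 = 'h'.
Because there's exactly one group, `findall` drops the full match and keeps group 1 from each hit.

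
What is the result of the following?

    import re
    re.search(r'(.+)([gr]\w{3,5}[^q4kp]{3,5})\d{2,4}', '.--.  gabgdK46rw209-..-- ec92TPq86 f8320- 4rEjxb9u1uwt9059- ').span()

(0, 58)

The pattern matches one or more of any character (captured); then one of [gr], then 3 to 5 of a word character, then 3 to 5 of any character except [q4kp] (captured); then 2 to 4 of a digit.
Unlike `match`, `search` isn't anchored — it looks for the pattern anywhere in the string.
The match spans [0:58] → '.--.  gabgdK46rw209-..-- ec92TPq86 f8320- 4rEjxb9u1uwt9059'.
Captured: group 1 = '.--.  gabgdK46rw209-..-- ec92TPq86 f8320- 4', group 2 = 'rEjxb9u1uwt'.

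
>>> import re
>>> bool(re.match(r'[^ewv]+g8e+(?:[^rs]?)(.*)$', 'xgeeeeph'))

This matches one or more of any character except [ewv], then the literal 'g8', then one or more of a literal 'e'; then optionally any character except [rs] (non-capturing group); then zero or more of any character (captured); then anchored at the end.
`re.match` won't scan ahead — the pattern has to work from the very first character.
Here the string doesn't start with a match, so the call returns None, and `bool(None)` is False.

False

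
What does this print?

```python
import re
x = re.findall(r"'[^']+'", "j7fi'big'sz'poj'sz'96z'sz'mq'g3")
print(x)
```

With no groups in the pattern, `findall` gives back each whole match — 4 here.

["'big'", "'poj'", "'96z'", "'mq'"]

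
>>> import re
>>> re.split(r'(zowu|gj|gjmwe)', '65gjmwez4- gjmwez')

['65', 'gj', 'mwez4- ', 'gj', 'mwez']

Alternation tries branches left to right and keeps the first one that lets the overall match succeed at that position.
`re.split` interleaves the captured-group text with the surrounding fragments.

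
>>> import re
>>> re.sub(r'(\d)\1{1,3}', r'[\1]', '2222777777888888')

'[2][7][7][8][8]'

The backreference `\1` re-matches whatever the first group consumed, character for character.
The replacement refers to a captured group, so each match is rewritten using its own captured text.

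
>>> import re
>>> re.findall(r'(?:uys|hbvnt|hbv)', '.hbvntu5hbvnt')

`|` is ordered: at each position the engine commits to the first alternative that works.
Scanning left to right: at [1:6] → 'hbvnt'; at [8:13] → 'hbvnt'.
`findall` yields the raw match text (2 of them) because the pattern has no groups.

['hbvnt', 'hbvnt']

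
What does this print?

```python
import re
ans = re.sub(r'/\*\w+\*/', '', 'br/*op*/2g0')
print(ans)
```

Every occurrence is swapped for ''.

br2g0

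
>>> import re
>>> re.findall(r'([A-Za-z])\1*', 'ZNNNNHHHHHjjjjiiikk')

['Z', 'N', 'H', 'j', 'i', 'k']

A backreference is literal: `\1` must see the identical characters the first group matched.
Scanning left to right: at [0:1] match 'Z', group 1 = 'Z'; at [1:5] match 'NNNN', group 1 = 'N'; at [5:10] match 'HHHHH', group 1 = 'H'; at [10:14] match 'jjjj', group 1 = 'j'; at [14:17] match 'iii', group 1 = 'i'; ….
Because there's exactly one group, `findall` drops the full match and keeps group 1 from each hit.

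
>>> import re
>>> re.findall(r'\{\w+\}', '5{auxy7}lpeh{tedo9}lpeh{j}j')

Walking the string: at [1:8] → '{auxy7}'; at [12:19] → '{tedo9}'; at [23:26] → '{j}'.
Since nothing is captured, `findall` lists the 3 matched substrings directly.

['{auxy7}', '{tedo9}', '{j}']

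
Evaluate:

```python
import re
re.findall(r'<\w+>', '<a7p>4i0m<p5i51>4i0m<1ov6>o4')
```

No capturing groups, so `findall` returns the 3 full match strings.

['<a7p>', '<p5i51>', '<1ov6>']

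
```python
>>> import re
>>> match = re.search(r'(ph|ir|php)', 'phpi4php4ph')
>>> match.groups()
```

The regex engine tests alternatives in the order written; an earlier branch that matches wins even if a later one would match more.
`search` walks the string left to right and returns the first match it finds.
The match spans [0:2] → 'ph'.
Captured: group 1 = 'ph'.

('ph',)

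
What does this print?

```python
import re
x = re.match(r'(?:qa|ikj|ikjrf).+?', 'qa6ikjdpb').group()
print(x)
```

With `match`, the pattern is implicitly anchored at the beginning.
The match spans [0:3] → 'qa6'.

qa6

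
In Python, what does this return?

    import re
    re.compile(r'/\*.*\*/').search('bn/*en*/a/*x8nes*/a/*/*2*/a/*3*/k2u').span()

`re.search` scans for the first position where the pattern succeeds.
The match spans [2:32] → '/*en*/a/*x8nes*/a/*/*2*/a/*3*/'.

(2, 32)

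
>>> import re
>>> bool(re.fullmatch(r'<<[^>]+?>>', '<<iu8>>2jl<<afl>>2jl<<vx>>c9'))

False

`fullmatch` succeeds only if the pattern covers the string from start to end.
Here the string isn't matched end-to-end, so the call returns None, and `bool(None)` is False.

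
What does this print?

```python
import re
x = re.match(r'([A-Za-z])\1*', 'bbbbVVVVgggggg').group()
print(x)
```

`re.match` only tries the pattern at the start of the string.
The match spans [0:4] → 'bbbb'.

bbbb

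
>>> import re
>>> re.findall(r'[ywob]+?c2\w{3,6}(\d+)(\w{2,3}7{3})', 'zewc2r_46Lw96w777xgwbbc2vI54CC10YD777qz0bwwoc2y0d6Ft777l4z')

With 2 capturing groups, `findall` returns a 2-tuple per match.

[('9', '6w777'), ('10', 'YD777'), ('6', 'Ft777')]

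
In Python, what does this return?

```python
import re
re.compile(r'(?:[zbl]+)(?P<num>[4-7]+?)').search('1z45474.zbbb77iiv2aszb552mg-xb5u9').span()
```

(1, 3)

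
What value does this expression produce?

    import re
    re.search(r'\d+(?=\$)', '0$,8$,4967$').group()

'0'

Lookahead/lookbehind check context without consuming it, so the matched span excludes the asserted characters.
Unlike `match`, `search` isn't anchored — it looks for the pattern anywhere in the string.
The match spans [0:1] → '0'.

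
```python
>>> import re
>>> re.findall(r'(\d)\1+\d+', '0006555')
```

After group 1 captures some text, `\1` only succeeds where that same text appears again.
Because there's exactly one group, `findall` drops the full match and keeps group 1 from the one hit.

['0']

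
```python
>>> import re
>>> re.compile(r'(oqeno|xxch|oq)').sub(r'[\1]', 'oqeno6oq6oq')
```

'[oqeno]6[oq]6[oq]'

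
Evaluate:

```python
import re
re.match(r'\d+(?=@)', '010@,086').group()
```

The positive lookaround only admits positions where the adjacent text matches; those characters stay outside the span.
`re.match` only tries the pattern at the start of the string.
The match spans [0:3] → '010'.

'010'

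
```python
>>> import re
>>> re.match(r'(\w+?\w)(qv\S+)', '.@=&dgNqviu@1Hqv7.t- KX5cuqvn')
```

None

`match` is anchored at position 0; if the pattern doesn't fit there, it returns None.
Here the pattern fails at index 0, so the call returns None.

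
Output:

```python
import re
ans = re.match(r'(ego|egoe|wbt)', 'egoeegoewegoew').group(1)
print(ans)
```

ego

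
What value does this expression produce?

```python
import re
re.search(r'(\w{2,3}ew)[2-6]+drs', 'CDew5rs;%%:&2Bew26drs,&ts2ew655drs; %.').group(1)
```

The pattern matches 2 to 3 of a word character, then the literal 'ew' (captured); then one or more of a character in [2-6], then the literal 'drs'.
`search` walks the string left to right and returns the first match it finds.
The match spans [12:21] → '2Bew26drs'.
Captured: group 1 = '2Bew'.

'2Bew'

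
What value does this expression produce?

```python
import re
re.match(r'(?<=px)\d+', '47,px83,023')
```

The positive lookaround only admits positions where the adjacent text matches; those characters stay outside the span.
`re.match` won't scan ahead — the pattern has to work from the very first character.
Here the pattern fails at index 0, so the call returns None.

None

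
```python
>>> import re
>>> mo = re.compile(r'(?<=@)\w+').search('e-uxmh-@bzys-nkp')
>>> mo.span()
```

(8, 12)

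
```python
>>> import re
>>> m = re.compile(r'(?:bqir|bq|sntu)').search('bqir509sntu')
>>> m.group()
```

'bqir'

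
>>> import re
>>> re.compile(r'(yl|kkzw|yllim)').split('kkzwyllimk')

Alternation tries branches left to right and keeps the first one that lets the overall match succeed at that position.
Matches to split on: at [0:4] → 'kkzw'; at [4:6] → 'yl'.
With a capturing group present, the delimiter's captured portion is kept in the result list.

['', 'kkzw', '', 'yl', 'limk']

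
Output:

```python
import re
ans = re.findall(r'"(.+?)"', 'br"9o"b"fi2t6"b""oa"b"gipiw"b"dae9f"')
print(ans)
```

Lazy quantifiers expand one character at a time until the remainder of the pattern can match.
Walking the string: at [2:6] match '"9o"', group 1 = '9o'; at [7:14] match '"fi2t6"', group 1 = 'fi2t6'; at [15:20] match '""oa"', group 1 = '"oa'; at [21:28] match '"gipiw"', group 1 = 'gipiw'; at [29:36] match '"dae9f"', group 1 = 'dae9f'.
One capturing group, so `findall` returns just the captured substring from each match — 5 in all.

['9o', 'fi2t6', '"oa', 'gipiw', 'dae9f']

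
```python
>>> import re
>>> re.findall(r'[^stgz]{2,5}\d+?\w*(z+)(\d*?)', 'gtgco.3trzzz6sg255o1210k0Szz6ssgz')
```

[('z', '')]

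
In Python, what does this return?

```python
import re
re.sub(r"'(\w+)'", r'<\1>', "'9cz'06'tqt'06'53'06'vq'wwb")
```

The replacement refers to a captured group, so each match is rewritten using its own captured text.

'<9cz>06<tqt>06<53>06<vq>wwb'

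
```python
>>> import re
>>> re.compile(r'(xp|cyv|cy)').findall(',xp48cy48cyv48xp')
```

Alternation isn't longest-match — the leftmost alternative that fits at this position is chosen.
Walking the string: at [1:3] match 'xp', group 1 = 'xp'; at [5:7] match 'cy', group 1 = 'cy'; at [9:12] match 'cyv', group 1 = 'cyv'; at [14:16] match 'xp', group 1 = 'xp'.
One capturing group, so `findall` returns just the captured substring from each match — 4 in all.

['xp', 'cy', 'cyv', 'xp']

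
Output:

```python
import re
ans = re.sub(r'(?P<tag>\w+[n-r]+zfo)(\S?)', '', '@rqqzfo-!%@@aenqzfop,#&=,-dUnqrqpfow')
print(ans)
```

@!%@@,#&=,-dUnqrqpfow

Pattern: one or more of a word character, then one or more of a character in [n-r], then the literal 'zfo' (captured as 'tag'); then optionally a non-whitespace character (captured).
Matches: at [1:8] → 'rqqzfo-'; at [12:20] → 'aenqzfop'.
`sub` substitutes '' at each match site.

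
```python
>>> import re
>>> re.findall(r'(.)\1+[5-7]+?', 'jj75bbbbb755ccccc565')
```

`\1` is not a pattern — it's the concrete string captured by group 1, re-applied verbatim.
Scanning left to right: at [0:3] match 'jj7', group 1 = 'j'; at [4:10] match 'bbbbb7', group 1 = 'b'; at [12:18] match 'ccccc5', group 1 = 'c'.
With a single group, `findall` returns only what that group captured — 3 items.

['j', 'b', 'c']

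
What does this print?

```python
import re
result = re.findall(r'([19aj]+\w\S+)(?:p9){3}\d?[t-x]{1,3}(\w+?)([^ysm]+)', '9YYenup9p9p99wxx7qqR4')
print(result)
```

Pattern: one or more of one of [19aj], then a word character, then one or more of a non-whitespace character (captured); then the literal 'p9' repeated 3 times, then optionally a digit, then 1 to 3 of a character in [t-x]; then one or more of a word character (lazy) (captured); then one or more of any character except [ysm] (captured).
Walking the string: at [0:21] match '9YYenup9p9p99wxx7qqR4', groups = ('9YYenu', '7', 'qqR4').
Multiple groups make `findall` return tuples — one 3-tuple for the one match.

[('9YYenu', '7', 'qqR4')]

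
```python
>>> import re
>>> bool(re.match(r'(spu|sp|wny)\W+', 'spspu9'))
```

With `match`, the pattern is implicitly anchored at the beginning.
Here the string doesn't start with a match, so the call returns None, and `bool(None)` is False.

False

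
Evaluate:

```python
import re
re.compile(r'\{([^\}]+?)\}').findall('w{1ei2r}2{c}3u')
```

['1ei2r', 'c']

Scanning left to right: at [1:8] match '{1ei2r}', group 1 = '1ei2r'; at [9:12] match '{c}', group 1 = 'c'.
With a single group, `findall` returns only what that group captured — 2 items.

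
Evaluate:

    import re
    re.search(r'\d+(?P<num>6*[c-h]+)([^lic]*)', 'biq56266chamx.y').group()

The pattern matches one or more of a digit; then zero or more of a literal '6', then one or more of a character in [c-h] (captured as 'num'); then zero or more of any character except [lic] (captured).
`re.search` tries every starting position until one works.
The match spans [3:15] → '56266chamx.y'.
Captured: group 1 = 'ch', group 2 = 'amx.y'.

'56266chamx.y'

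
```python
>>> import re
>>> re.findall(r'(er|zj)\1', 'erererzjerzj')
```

['er']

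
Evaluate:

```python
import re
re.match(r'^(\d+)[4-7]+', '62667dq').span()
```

(0, 5)

With `match`, the pattern is implicitly anchored at the beginning.
The match spans [0:5] → '62667'.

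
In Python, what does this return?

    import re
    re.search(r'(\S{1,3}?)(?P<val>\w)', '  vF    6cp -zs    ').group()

'vF'

The pattern matches 1 to 3 of a non-whitespace character (lazy) (captured); then a word character (captured as 'val').
`search` walks the string left to right and returns the first match it finds.
The match spans [2:4] → 'vF'.
Captured: group 1 = 'v', group 2 = 'F'.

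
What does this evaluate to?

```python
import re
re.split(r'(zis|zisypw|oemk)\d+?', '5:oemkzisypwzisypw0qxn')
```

['5:oemkzisypw', 'zisypw', 'qxn']

Matches to split on: at [12:19] → 'zisypw0'.
With a capturing group present, the delimiter's captured portion is kept in the result list.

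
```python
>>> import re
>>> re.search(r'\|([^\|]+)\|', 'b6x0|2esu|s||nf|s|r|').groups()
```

Unlike `match`, `search` isn't anchored — it looks for the pattern anywhere in the string.
The match spans [4:10] → '|2esu|'.
Captured: group 1 = '2esu'.

('2esu',)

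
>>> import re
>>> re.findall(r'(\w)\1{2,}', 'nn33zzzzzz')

['z']

The backreference `\1` re-matches whatever the first group consumed, character for character.
Matches: at [4:10] match 'zzzzzz', group 1 = 'z'.
`findall` collects group 1 from the one match (1 total).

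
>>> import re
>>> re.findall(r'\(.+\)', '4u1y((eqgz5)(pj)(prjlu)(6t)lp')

Walking the string: at [4:27] → '((eqgz5)(pj)(prjlu)(6t)'.
`findall` yields the raw match text (1 of them) because the pattern has no groups.

['((eqgz5)(pj)(prjlu)(6t)']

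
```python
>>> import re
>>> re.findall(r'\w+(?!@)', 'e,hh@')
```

['e', 'h']

Because the assertion is negative and zero-width, positions next to the forbidden text are skipped.
Walking the string: at [0:1] → 'e'; at [2:3] → 'h'.
No capturing groups, so `findall` returns the 2 full match strings.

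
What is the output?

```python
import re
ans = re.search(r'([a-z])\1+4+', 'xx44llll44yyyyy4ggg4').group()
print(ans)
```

xx44

`\1` has to match the exact text group 1 already captured.
The match spans [0:4] → 'xx44'.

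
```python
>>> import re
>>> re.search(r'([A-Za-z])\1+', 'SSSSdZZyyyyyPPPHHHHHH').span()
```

(0, 4)

`\1` has to match the exact text group 1 already captured.
The match spans [0:4] → 'SSSS'.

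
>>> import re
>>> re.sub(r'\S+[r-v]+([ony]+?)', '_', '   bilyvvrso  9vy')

'   _  _'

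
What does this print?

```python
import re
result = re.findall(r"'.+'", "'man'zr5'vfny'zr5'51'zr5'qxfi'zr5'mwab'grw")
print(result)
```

Scanning left to right: at [0:39] → "'man'zr5'vfny'zr5'51'zr5'qxfi'zr5'mwab'".
Since nothing is captured, `findall` lists the 1 matched substring directly.

["'man'zr5'vfny'zr5'51'zr5'qxfi'zr5'mwab'"]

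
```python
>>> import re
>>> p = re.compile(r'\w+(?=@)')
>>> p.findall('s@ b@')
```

['s', 'b']

The `(?=…)`/`(?<=…)` assertion just peeks at neighbouring text; it doesn't advance the match position.
With no groups in the pattern, `findall` gives back each whole match — 2 here.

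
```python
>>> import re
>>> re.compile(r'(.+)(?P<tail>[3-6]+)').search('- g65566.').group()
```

'- g65566'

The match spans [0:8] → '- g65566'.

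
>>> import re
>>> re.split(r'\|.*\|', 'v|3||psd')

['v', 'psd']

Matches to split on: at [1:5] → '|3||'.
The string is cut at each match, leaving 2 pieces.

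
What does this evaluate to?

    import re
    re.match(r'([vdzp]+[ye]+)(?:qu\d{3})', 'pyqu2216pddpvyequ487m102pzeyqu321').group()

`match` is anchored at position 0; if the pattern doesn't fit there, it returns None.
The match spans [0:7] → 'pyqu221'.

'pyqu221'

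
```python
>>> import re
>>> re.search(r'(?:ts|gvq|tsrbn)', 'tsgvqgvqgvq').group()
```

The match spans [0:2] → 'ts'.

'ts'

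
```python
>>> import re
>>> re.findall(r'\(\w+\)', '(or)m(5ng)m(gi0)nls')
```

['(or)', '(5ng)', '(gi0)']

Matches: at [0:4] → '(or)'; at [5:10] → '(5ng)'; at [11:16] → '(gi0)'.
No capturing groups, so `findall` returns the 3 full match strings.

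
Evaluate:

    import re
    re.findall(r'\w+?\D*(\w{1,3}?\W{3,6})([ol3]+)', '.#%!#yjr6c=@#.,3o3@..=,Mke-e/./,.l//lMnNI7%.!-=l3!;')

[('6c=@#.,', '3o3'), ('7%.!-=', 'l3')]

The pattern matches one or more of a word character (lazy), then zero or more of a non-digit; then 1 to 3 of a word character (lazy), then 3 to 6 of a non-word character (captured); then one or more of one of [ol3] (captured).
`findall` packs the 2 group values into a tuple for every match.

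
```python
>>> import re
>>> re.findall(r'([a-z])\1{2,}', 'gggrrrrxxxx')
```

The backreference `\1` re-matches whatever the first group consumed, character for character.
With a single group, `findall` returns only what that group captured — 3 items.

['g', 'r', 'x']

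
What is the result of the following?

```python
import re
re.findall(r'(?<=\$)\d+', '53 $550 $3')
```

['550', '3']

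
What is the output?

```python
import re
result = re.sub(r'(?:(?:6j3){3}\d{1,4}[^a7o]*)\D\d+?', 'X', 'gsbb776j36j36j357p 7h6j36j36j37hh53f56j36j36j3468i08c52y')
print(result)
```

The `?` after the quantifier makes it lazy — it takes as little as possible before letting the rest of the pattern try.
Each match is replaced by 'X'.

gsbb77XhX2y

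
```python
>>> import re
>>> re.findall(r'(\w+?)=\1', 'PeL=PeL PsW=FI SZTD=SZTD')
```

['PeL', 'SZTD']

A backreference is literal: `\1` must see the identical characters the first group matched.
`findall` collects group 1 from each match (2 total).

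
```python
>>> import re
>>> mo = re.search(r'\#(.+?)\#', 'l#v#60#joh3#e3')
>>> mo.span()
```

(1, 4)

`re.search` tries every starting position until one works.
The match spans [1:4] → '#v#'.
Captured: group 1 = 'v'.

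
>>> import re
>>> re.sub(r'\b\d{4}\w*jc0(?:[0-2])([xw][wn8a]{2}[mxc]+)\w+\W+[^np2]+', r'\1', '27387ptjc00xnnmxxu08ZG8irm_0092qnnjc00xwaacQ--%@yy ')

'xnnmxx'

The replacement refers to a captured group, so each match is rewritten using its own captured text.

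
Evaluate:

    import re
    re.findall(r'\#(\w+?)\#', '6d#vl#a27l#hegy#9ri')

One capturing group, so `findall` returns just the captured substring from each match — 2 in all.

['vl', 'hegy']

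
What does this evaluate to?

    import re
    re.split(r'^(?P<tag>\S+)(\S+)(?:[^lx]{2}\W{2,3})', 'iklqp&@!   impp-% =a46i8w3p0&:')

Pattern: anchored at the start of the string; then one or more of a non-whitespace character (captured as 'tag'); then one or more of a non-whitespace character (captured); then exactly 2 of any character except [lx], then 2 to 3 of a non-word character (non-capturing group).
Matches to split on: at [0:11] → 'iklqp&@!   '.
With a capturing group present, the delimiter's captured portion is kept in the result list.

['', 'iklqp&', '@', 'impp-% =a46i8w3p0&:']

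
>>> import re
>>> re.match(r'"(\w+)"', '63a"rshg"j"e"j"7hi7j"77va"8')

None

`match` is anchored at position 0; if the pattern doesn't fit there, it returns None.
Here position 0 doesn't satisfy it, so the call returns None.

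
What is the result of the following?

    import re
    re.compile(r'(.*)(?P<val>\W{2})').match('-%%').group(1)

The match spans [0:3] → '-%%'.
Captured: group 1 = '-', group 2 = '%%'.

'-'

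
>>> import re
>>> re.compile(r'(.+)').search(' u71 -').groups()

(' u71 -',)

This matches one or more of any character (captured).
`re.search` tries every starting position until one works.
The match spans [0:6] → ' u71 -'.
Captured: group 1 = ' u71 -'.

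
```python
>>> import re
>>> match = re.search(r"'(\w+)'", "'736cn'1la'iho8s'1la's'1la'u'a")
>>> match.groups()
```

The match spans [0:7] → "'736cn'".
Captured: group 1 = '736cn'.

('736cn',)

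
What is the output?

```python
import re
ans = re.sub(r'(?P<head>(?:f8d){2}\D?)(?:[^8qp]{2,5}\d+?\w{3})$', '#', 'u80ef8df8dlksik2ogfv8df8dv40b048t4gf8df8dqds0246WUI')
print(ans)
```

u80ef8df8dlksik2ogfv8df8dv40b048t4g#

This matches the literal 'f8d' repeated 2 times, then optionally a non-digit (captured as 'head'); then 2 to 5 of any character except [8qp], then one or more of a digit (lazy), then exactly 3 of a word character (non-capturing group); then anchored at the end.
Matches: at [35:51] → 'f8df8dqds0246WUI'.
Each match is replaced by '#'.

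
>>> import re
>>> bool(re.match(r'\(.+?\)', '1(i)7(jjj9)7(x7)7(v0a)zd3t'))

False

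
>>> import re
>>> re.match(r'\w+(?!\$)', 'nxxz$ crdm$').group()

'nxx'

The negative lookaround is zero-width — it rules out positions where the adjacent text would match, without consuming anything.
`re.match` only tries the pattern at the start of the string.
The match spans [0:3] → 'nxx'.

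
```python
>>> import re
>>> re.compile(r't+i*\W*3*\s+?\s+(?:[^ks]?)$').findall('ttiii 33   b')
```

['ttiii 33   b']

Pattern: one or more of a literal 't', then zero or more of a literal 'i', then zero or more of a non-word character; then zero or more of the literal '3', then one or more of whitespace (lazy), then one or more of whitespace; then optionally any character except [ks] (non-capturing group); then anchored at the end.
Scanning left to right: at [0:12] → 'ttiii 33   b'.
Since nothing is captured, `findall` lists the 1 matched substring directly.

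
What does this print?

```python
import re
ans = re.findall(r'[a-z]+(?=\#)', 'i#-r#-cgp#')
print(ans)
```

The positive lookaround only admits positions where the adjacent text matches; those characters stay outside the span.
Matches: at [0:1] → 'i'; at [3:4] → 'r'; at [6:9] → 'cgp'.
No capturing groups, so `findall` returns the 3 full match strings.

['i', 'r', 'cgp']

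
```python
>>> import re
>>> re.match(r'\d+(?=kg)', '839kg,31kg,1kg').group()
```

'839'

`match` is anchored at position 0; if the pattern doesn't fit there, it returns None.
The match spans [0:3] → '839'.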